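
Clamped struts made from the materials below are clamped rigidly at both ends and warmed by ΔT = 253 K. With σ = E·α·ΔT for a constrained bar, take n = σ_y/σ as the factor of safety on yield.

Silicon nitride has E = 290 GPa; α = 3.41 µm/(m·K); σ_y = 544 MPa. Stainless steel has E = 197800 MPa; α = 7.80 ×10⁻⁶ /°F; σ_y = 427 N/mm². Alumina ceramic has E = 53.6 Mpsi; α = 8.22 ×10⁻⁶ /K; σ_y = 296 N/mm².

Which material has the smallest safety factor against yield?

Converting E to GPa, α to ×10⁻⁶/K, σ_y to MPa, then σ and n for each:
  silicon nitride: E = 290.0, α = 3.41, σ_y = 544.0 → σ = 250 MPa, n = 2.17
  stainless steel: E = 197.8, α = 14.0, σ_y = 427.0 → σ = 703 MPa, n = 0.608
  alumina ceramic: E = 369.6, α = 8.22, σ_y = 296.0 → σ = 769 MPa, n = 0.385
Smallest n: alumina ceramic with n = 0.385.

alumina ceramic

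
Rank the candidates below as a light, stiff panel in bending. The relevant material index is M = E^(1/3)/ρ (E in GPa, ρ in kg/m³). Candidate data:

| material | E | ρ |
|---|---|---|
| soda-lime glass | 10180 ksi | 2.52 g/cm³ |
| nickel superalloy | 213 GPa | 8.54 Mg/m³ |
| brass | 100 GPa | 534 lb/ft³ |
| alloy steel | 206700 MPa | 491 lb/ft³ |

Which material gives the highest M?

soda-lime glass

Putting every candidate on a common basis:
  soda-lime glass: E = 70.19 GPa, ρ = 2520 kg/m³
  nickel superalloy: E = 213.0 GPa, ρ = 8540 kg/m³
  brass: E = 100.0 GPa, ρ = 8554 kg/m³
  alloy steel: E = 206.7 GPa, ρ = 7865 kg/m³
  soda-lime glass: M = 1.64×10⁻³
  alloy steel: M = 0.752×10⁻³
  nickel superalloy: M = 0.699×10⁻³
  brass: M = 0.543×10⁻³
Highest index: soda-lime glass.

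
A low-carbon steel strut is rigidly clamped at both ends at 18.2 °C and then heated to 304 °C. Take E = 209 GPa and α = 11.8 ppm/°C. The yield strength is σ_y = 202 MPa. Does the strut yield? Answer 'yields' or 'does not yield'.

yields

ΔT = 285.8 K. Constrained thermal stress σ = E·α·ΔT = 209.0×10³ MPa × 11.8×10⁻⁶ × 285.8 = 705 MPa (compressive).
Compare to σ_y = 202 MPa: σ ≥ σ_y, so it yields.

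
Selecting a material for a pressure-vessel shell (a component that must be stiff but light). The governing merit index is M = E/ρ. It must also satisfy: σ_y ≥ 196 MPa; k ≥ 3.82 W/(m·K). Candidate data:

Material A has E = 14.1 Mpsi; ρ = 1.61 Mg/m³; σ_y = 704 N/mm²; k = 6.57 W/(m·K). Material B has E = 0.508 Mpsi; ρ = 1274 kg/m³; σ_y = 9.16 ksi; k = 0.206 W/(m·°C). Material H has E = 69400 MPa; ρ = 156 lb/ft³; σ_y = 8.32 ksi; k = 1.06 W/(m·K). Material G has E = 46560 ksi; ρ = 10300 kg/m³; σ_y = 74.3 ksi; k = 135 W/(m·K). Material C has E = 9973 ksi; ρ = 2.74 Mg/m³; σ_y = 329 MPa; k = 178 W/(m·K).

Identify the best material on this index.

Screen on constraints: σ_y ≥ 196 MPa; k ≥ 3.82 W/(m·K). Survivors: material A, material G, material C.
Normalizing units and computing the index:
  material A: E = 97.22 GPa, ρ = 1610 kg/m³
  material G: E = 321.0 GPa, ρ = 10300 kg/m³
  material C: E = 68.76 GPa, ρ = 2740 kg/m³
  material A: M = 60.4 MN·m/kg
  material G: M = 31.2 MN·m/kg
  material C: M = 25.1 MN·m/kg
The maximum is for material A.

material A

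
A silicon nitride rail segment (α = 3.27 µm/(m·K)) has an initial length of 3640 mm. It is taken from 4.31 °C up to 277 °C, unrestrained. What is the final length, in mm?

3643.2 mm

ΔT = 277 − 4.31 = 272.7 K.
ΔL = α·L₀·ΔT = 3.27×10⁻⁶ × 3640 mm × 272.7 K = 3.25 mm.
L = L₀ + ΔL = 3640 + 3.25 = 3643.2 mm.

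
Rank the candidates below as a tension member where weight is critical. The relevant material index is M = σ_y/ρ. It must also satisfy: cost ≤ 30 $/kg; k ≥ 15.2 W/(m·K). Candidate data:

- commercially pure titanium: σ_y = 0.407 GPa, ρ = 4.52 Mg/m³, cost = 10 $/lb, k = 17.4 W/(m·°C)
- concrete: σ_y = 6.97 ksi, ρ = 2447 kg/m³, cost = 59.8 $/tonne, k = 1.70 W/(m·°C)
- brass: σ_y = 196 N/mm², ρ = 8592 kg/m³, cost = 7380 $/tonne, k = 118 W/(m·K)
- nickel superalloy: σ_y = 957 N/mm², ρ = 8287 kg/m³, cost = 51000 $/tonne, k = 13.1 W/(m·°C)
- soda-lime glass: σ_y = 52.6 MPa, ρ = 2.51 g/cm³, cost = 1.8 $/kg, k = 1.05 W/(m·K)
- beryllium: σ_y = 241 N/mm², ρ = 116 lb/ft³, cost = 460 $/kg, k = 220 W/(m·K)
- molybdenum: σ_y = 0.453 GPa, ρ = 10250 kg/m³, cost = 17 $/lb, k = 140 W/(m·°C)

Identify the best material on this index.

Screen on constraints: cost ≤ 30 $/kg; k ≥ 15.2 W/(m·K). Survivors: commercially pure titanium, brass.
Convert each candidate to consistent units, then evaluate M:
  commercially pure titanium: σ_y = 407.0 MPa, ρ = 4520 kg/m³
  brass: σ_y = 196.0 MPa, ρ = 8592 kg/m³
  commercially pure titanium: M = 90.0 kN·m/kg
  brass: M = 22.8 kN·m/kg
Commercially pure titanium has the largest M.

commercially pure titanium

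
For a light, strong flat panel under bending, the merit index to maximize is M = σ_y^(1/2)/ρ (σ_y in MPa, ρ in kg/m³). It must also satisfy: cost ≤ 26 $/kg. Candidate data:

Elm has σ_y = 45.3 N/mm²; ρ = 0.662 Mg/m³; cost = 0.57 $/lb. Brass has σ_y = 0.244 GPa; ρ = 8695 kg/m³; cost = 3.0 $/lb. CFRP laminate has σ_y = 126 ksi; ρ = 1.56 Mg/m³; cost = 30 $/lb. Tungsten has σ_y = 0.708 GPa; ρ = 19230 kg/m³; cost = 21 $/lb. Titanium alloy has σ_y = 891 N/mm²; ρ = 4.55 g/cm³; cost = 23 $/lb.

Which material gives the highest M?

Screen on constraints: cost ≤ 26 $/kg. Survivors: elm, brass.
After converting to SI:
  elm: σ_y = 45.30 MPa, ρ = 662.0 kg/m³
  brass: σ_y = 244.0 MPa, ρ = 8695 kg/m³
  elm: M = 10.2×10⁻³
  brass: M = 1.80×10⁻³
Elm has the largest M.

elm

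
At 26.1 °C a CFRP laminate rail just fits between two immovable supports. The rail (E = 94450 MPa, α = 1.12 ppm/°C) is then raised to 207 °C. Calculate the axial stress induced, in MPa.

19.1 MPa

E = 94450 MPa = 94.45 GPa.
ΔT = 180.9 K. Constrained thermal stress σ = E·α·ΔT = 94.45×10³ MPa × 1.12×10⁻⁶ × 180.9 = 19.1 MPa (compressive).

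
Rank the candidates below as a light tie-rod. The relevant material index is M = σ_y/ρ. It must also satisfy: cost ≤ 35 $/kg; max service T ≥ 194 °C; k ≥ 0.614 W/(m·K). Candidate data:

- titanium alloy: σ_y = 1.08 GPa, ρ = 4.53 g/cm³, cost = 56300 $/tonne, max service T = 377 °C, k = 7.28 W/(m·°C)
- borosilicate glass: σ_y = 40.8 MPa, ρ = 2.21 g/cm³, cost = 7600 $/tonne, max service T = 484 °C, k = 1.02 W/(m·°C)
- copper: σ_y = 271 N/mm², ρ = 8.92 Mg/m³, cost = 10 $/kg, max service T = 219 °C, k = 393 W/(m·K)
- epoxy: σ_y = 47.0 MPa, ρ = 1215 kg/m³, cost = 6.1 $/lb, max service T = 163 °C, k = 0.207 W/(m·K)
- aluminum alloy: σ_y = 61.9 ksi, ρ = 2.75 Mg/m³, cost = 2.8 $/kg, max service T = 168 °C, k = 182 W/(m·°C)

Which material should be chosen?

Screen on constraints: cost ≤ 35 $/kg; max service T ≥ 194 °C; k ≥ 0.614 W/(m·K). Survivors: borosilicate glass, copper.
Putting every candidate on a common basis:
  borosilicate glass: σ_y = 40.80 MPa, ρ = 2210 kg/m³
  copper: σ_y = 271.0 MPa, ρ = 8920 kg/m³
  copper: M = 30.4 kN·m/kg
  borosilicate glass: M = 18.5 kN·m/kg
Copper ranks first.

copper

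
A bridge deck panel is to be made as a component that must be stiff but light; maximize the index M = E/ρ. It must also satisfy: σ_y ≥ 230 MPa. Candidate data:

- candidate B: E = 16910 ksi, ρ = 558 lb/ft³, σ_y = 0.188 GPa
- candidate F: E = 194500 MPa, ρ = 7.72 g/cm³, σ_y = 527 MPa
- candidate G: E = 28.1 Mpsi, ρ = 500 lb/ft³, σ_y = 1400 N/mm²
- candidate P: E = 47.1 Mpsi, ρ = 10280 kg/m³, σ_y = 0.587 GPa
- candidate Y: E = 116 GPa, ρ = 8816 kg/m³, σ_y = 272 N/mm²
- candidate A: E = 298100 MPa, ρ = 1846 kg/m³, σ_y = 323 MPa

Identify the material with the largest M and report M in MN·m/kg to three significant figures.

candidate A, M = 161 MN·m/kg

Screen on constraints: σ_y ≥ 230 MPa. Survivors: candidate F, candidate G, candidate P, candidate Y, candidate A.
Putting every candidate on a common basis:
  candidate F: E = 194.5 GPa, ρ = 7720 kg/m³
  candidate G: E = 193.7 GPa, ρ = 8009 kg/m³
  candidate P: E = 324.7 GPa, ρ = 10280 kg/m³
  candidate Y: E = 116.0 GPa, ρ = 8816 kg/m³
  candidate A: E = 298.1 GPa, ρ = 1846 kg/m³
  candidate A: M = 161 MN·m/kg
  candidate P: M = 31.6 MN·m/kg
  candidate F: M = 25.2 MN·m/kg
  candidate G: M = 24.2 MN·m/kg
  candidate Y: M = 13.2 MN·m/kg
Candidate A ranks first.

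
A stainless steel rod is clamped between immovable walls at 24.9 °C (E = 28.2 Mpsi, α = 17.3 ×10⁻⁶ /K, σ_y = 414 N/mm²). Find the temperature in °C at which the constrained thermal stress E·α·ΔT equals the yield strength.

148 °C

E = 28.2 Mpsi = 194.4 GPa.
σ_y = 414 N/mm² = 414.0 MPa.
E·α·ΔT = 414.0 MPa ⇒ ΔT = 414.0 / (194.4×10³ × 17.3×10⁻⁶) = 123.1 K.
T = 24.9 + 123.1 = 148.0 °C.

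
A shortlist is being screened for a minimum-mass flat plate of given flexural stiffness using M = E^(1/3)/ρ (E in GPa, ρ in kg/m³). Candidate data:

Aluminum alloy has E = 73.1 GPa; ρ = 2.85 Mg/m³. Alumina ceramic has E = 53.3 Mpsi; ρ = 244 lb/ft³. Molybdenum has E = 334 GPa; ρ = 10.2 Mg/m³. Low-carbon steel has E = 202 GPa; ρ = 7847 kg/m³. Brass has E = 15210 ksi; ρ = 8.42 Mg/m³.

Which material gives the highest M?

alumina ceramic

Normalizing units and computing the index:
  aluminum alloy: E = 73.10 GPa, ρ = 2850 kg/m³
  alumina ceramic: E = 367.5 GPa, ρ = 3909 kg/m³
  molybdenum: E = 334.0 GPa, ρ = 10200 kg/m³
  low-carbon steel: E = 202.0 GPa, ρ = 7847 kg/m³
  brass: E = 104.9 GPa, ρ = 8420 kg/m³
  alumina ceramic: M = 1.83×10⁻³
  aluminum alloy: M = 1.47×10⁻³
  low-carbon steel: M = 0.748×10⁻³
  molybdenum: M = 0.680×10⁻³
  brass: M = 0.560×10⁻³
Alumina ceramic has the largest M.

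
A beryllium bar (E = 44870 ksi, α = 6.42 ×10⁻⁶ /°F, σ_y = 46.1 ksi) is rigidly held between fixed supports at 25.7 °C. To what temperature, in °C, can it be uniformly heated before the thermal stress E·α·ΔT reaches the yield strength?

E = 44870 ksi = 309.4 GPa.
α = 6.42×10⁻⁶/°F × 9/5 = 11.6×10⁻⁶/K.
σ_y = 46.1 ksi = 317.8 MPa.
E·α·ΔT = 317.8 MPa ⇒ ΔT = 317.8 / (309.4×10³ × 11.6×10⁻⁶) = 88.91 K.
T = 25.7 + 88.91 = 114.6 °C.

115 °C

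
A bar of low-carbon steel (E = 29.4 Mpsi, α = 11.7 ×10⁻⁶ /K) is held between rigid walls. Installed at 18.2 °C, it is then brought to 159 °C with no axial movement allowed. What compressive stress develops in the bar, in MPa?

334 MPa

E = 29.4 Mpsi = 202.7 GPa.
ΔT = 140.8 K. Constrained thermal stress σ = E·α·ΔT = 202.7×10³ MPa × 11.7×10⁻⁶ × 140.8 = 334 MPa (compressive).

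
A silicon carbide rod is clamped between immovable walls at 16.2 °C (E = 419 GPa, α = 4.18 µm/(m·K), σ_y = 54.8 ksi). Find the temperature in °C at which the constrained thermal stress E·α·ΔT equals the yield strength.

σ_y = 54.8 ksi = 377.8 MPa.
E·α·ΔT = 377.8 MPa ⇒ ΔT = 377.8 / (419.0×10³ × 4.18×10⁻⁶) = 215.7 K.
T = 16.2 + 215.7 = 231.9 °C.

232 °C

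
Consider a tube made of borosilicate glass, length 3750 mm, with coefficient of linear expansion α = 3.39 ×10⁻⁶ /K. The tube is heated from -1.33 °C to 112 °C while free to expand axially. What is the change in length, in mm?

1.44 mm

ΔT = 112 − (-1.33) = 113.3 K.
ΔL = α·L₀·ΔT = 3.39×10⁻⁶ × 3750 mm × 113.3 K = 1.44 mm.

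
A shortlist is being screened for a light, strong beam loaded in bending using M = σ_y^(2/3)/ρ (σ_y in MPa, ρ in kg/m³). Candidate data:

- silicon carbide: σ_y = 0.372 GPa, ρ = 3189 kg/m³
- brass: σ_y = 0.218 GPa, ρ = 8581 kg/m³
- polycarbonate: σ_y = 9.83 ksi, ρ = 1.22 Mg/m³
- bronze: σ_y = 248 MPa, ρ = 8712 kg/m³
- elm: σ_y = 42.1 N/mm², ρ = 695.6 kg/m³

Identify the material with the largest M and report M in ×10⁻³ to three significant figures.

elm, M = 17.4×10⁻³

After converting to SI:
  silicon carbide: σ_y = 372.0 MPa, ρ = 3189 kg/m³
  brass: σ_y = 218.0 MPa, ρ = 8581 kg/m³
  polycarbonate: σ_y = 67.78 MPa, ρ = 1220 kg/m³
  bronze: σ_y = 248.0 MPa, ρ = 8712 kg/m³
  elm: σ_y = 42.10 MPa, ρ = 695.6 kg/m³
  elm: M = 17.4×10⁻³
  silicon carbide: M = 16.2×10⁻³
  polycarbonate: M = 13.6×10⁻³
  bronze: M = 4.53×10⁻³
  brass: M = 4.22×10⁻³
Elm ranks first.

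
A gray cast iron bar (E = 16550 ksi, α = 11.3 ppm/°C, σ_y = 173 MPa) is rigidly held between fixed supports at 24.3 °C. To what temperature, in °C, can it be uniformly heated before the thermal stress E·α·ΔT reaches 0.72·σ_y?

121 °C

E = 16550 ksi = 114.1 GPa.
E·α·ΔT = 124.6 MPa ⇒ ΔT = 124.6 / (114.1×10³ × 11.3×10⁻⁶) = 96.60 K.
T = 24.3 + 96.60 = 120.9 °C.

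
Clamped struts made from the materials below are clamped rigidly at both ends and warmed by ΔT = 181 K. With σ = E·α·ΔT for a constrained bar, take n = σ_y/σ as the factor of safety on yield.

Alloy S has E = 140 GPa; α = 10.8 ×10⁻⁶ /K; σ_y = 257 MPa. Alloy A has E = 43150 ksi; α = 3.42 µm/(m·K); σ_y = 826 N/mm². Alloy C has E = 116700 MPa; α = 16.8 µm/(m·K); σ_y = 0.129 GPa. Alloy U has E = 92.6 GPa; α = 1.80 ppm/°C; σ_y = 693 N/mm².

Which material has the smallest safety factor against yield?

alloy C

Converting E to GPa, α to ×10⁻⁶/K, σ_y to MPa, then σ and n for each:
  alloy S: E = 140.0, α = 10.8, σ_y = 257.0 → σ = 274 MPa, n = 0.939
  alloy A: E = 297.5, α = 3.42, σ_y = 826.0 → σ = 184 MPa, n = 4.49
  alloy C: E = 116.7, α = 16.8, σ_y = 129.0 → σ = 355 MPa, n = 0.364
  alloy U: E = 92.60, α = 1.80, σ_y = 693.0 → σ = 30.2 MPa, n = 23.0
Smallest n: alloy C with n = 0.364.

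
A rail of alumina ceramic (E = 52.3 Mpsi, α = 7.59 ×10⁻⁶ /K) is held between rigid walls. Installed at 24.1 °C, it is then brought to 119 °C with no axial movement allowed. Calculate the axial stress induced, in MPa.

260 MPa

E = 52.3 Mpsi = 360.6 GPa.
ΔT = 94.90 K. Constrained thermal stress σ = E·α·ΔT = 360.6×10³ MPa × 7.59×10⁻⁶ × 94.90 = 260 MPa (compressive).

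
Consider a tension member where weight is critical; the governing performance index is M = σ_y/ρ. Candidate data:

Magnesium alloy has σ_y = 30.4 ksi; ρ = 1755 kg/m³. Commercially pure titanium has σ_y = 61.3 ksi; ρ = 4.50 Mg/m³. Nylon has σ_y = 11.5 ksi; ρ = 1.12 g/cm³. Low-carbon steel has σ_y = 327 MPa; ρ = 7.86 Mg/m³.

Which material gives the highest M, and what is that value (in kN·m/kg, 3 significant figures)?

magnesium alloy, M = 119 kN·m/kg

Convert each candidate to consistent units, then evaluate M:
  magnesium alloy: σ_y = 209.6 MPa, ρ = 1755 kg/m³
  commercially pure titanium: σ_y = 422.6 MPa, ρ = 4500 kg/m³
  nylon: σ_y = 79.29 MPa, ρ = 1120 kg/m³
  low-carbon steel: σ_y = 327.0 MPa, ρ = 7860 kg/m³
  magnesium alloy: M = 119 kN·m/kg
  commercially pure titanium: M = 93.9 kN·m/kg
  nylon: M = 70.8 kN·m/kg
  low-carbon steel: M = 41.6 kN·m/kg
Highest index: magnesium alloy.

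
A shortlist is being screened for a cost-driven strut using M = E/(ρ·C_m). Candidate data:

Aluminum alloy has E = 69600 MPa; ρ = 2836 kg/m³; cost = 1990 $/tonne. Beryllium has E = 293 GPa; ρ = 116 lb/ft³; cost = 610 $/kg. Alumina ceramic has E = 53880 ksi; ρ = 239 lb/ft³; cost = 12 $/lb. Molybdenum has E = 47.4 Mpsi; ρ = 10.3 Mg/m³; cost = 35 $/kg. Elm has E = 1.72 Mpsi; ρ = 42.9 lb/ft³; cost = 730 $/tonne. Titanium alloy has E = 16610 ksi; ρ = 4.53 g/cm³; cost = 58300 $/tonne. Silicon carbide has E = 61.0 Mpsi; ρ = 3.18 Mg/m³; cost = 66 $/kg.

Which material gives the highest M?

After converting to SI:
  aluminum alloy: E = 69.60 GPa, ρ = 2836 kg/m³, cost = 1.990 $/kg
  beryllium: E = 293.0 GPa, ρ = 1858 kg/m³, cost = 610.0 $/kg
  alumina ceramic: E = 371.5 GPa, ρ = 3828 kg/m³, cost = 26.46 $/kg
  molybdenum: E = 326.8 GPa, ρ = 10300 kg/m³, cost = 35.00 $/kg
  elm: E = 11.86 GPa, ρ = 687.2 kg/m³, cost = 0.7300 $/kg
  titanium alloy: E = 114.5 GPa, ρ = 4530 kg/m³, cost = 58.30 $/kg
  silicon carbide: E = 420.6 GPa, ρ = 3180 kg/m³, cost = 66.00 $/kg
  elm: M = 23.6 MN·m per $
  aluminum alloy: M = 12.3 MN·m per $
  alumina ceramic: M = 3.67 MN·m per $
  silicon carbide: M = 2.00 MN·m per $
  molybdenum: M = 0.907 MN·m per $
  titanium alloy: M = 0.434 MN·m per $
  beryllium: M = 0.258 MN·m per $
Highest index: elm.

elm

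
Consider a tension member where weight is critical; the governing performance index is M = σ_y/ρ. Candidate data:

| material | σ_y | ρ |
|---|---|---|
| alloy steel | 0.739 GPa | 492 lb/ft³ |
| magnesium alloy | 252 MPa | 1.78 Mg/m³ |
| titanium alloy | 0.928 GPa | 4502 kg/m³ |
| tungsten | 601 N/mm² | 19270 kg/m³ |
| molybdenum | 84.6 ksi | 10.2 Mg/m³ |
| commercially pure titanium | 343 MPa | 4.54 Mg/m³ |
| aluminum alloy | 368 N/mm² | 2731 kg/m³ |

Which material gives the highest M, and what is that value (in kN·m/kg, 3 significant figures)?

Normalizing units and computing the index:
  alloy steel: σ_y = 739.0 MPa, ρ = 7881 kg/m³
  magnesium alloy: σ_y = 252.0 MPa, ρ = 1780 kg/m³
  titanium alloy: σ_y = 928.0 MPa, ρ = 4502 kg/m³
  tungsten: σ_y = 601.0 MPa, ρ = 19270 kg/m³
  molybdenum: σ_y = 583.3 MPa, ρ = 10200 kg/m³
  commercially pure titanium: σ_y = 343.0 MPa, ρ = 4540 kg/m³
  aluminum alloy: σ_y = 368.0 MPa, ρ = 2731 kg/m³
  titanium alloy: M = 206 kN·m/kg
  magnesium alloy: M = 142 kN·m/kg
  aluminum alloy: M = 135 kN·m/kg
  alloy steel: M = 93.8 kN·m/kg
  commercially pure titanium: M = 75.6 kN·m/kg
  molybdenum: M = 57.2 kN·m/kg
  tungsten: M = 31.2 kN·m/kg
Titanium alloy ranks first.

titanium alloy, M = 206 kN·m/kg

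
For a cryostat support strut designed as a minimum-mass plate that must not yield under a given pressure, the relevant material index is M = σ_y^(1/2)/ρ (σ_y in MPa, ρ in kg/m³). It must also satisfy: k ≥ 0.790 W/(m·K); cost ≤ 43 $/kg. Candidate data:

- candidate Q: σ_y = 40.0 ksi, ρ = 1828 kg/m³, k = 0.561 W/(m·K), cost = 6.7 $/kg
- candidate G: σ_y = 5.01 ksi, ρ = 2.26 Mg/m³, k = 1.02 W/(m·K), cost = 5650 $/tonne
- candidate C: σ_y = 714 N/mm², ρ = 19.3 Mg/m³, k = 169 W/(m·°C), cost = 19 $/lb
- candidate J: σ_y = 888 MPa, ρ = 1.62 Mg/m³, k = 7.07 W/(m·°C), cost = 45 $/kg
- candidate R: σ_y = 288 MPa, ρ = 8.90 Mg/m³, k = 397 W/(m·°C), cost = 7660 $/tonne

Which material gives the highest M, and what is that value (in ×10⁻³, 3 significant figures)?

candidate G, M = 2.60×10⁻³

Screen on constraints: k ≥ 0.790 W/(m·K); cost ≤ 43 $/kg. Survivors: candidate G, candidate C, candidate R.
After converting to SI:
  candidate G: σ_y = 34.54 MPa, ρ = 2260 kg/m³
  candidate C: σ_y = 714.0 MPa, ρ = 19300 kg/m³
  candidate R: σ_y = 288.0 MPa, ρ = 8900 kg/m³
  candidate G: M = 2.60×10⁻³
  candidate R: M = 1.91×10⁻³
  candidate C: M = 1.38×10⁻³
Candidate G has the largest M.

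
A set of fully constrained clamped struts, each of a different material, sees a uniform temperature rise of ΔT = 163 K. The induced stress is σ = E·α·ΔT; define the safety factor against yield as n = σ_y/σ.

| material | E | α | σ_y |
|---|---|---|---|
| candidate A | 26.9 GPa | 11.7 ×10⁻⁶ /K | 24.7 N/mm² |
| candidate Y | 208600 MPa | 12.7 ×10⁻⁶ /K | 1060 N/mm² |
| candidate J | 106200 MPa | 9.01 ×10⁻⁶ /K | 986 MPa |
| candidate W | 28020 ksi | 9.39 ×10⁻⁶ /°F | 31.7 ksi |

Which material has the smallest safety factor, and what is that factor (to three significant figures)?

candidate W, n = 0.411

Per material, after unit conversion:
  candidate A: E = 26.90, α = 11.7, σ_y = 24.70 → σ = 51.3 MPa, n = 0.481
  candidate Y: E = 208.6, α = 12.7, σ_y = 1060 → σ = 432 MPa, n = 2.45
  candidate J: E = 106.2, α = 9.01, σ_y = 986.0 → σ = 156 MPa, n = 6.32
  candidate W: E = 193.2, α = 16.9, σ_y = 218.6 → σ = 532 MPa, n = 0.411
Smallest n: candidate W with n = 0.411.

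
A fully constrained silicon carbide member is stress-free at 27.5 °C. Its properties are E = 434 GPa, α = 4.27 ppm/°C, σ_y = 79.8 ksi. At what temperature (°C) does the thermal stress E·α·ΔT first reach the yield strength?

324 °C

σ_y = 79.8 ksi = 550.2 MPa.
E·α·ΔT = 550.2 MPa ⇒ ΔT = 550.2 / (434.0×10³ × 4.27×10⁻⁶) = 296.9 K.
T = 27.5 + 296.9 = 324.4 °C.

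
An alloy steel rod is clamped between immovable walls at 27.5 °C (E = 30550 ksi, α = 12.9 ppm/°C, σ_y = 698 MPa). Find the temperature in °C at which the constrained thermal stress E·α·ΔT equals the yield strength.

284 °C

E = 30550 ksi = 210.6 GPa.
E·α·ΔT = 698.0 MPa ⇒ ΔT = 698.0 / (210.6×10³ × 12.9×10⁻⁶) = 256.9 K.
T = 27.5 + 256.9 = 284.4 °C.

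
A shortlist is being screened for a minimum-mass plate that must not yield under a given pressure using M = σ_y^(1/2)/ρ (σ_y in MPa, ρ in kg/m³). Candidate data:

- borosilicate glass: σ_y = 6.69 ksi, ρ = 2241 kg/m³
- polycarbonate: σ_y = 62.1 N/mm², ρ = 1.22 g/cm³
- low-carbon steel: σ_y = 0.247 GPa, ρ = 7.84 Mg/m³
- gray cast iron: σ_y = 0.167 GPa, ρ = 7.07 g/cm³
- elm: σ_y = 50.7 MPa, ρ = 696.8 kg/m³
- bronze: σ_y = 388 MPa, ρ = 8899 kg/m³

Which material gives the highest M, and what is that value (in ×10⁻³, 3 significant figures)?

In SI units:
  borosilicate glass: σ_y = 46.13 MPa, ρ = 2241 kg/m³
  polycarbonate: σ_y = 62.10 MPa, ρ = 1220 kg/m³
  low-carbon steel: σ_y = 247.0 MPa, ρ = 7840 kg/m³
  gray cast iron: σ_y = 167.0 MPa, ρ = 7070 kg/m³
  elm: σ_y = 50.70 MPa, ρ = 696.8 kg/m³
  bronze: σ_y = 388.0 MPa, ρ = 8899 kg/m³
  elm: M = 10.2×10⁻³
  polycarbonate: M = 6.46×10⁻³
  borosilicate glass: M = 3.03×10⁻³
  bronze: M = 2.21×10⁻³
  low-carbon steel: M = 2.00×10⁻³
  gray cast iron: M = 1.83×10⁻³
Elm has the largest M.

elm, M = 10.2×10⁻³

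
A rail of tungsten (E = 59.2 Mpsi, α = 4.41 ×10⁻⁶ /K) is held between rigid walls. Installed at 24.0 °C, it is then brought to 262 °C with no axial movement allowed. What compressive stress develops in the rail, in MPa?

E = 59.2 Mpsi = 408.2 GPa.
ΔT = 238.0 K. Constrained thermal stress σ = E·α·ΔT = 408.2×10³ MPa × 4.41×10⁻⁶ × 238.0 = 428 MPa (compressive).

428 MPa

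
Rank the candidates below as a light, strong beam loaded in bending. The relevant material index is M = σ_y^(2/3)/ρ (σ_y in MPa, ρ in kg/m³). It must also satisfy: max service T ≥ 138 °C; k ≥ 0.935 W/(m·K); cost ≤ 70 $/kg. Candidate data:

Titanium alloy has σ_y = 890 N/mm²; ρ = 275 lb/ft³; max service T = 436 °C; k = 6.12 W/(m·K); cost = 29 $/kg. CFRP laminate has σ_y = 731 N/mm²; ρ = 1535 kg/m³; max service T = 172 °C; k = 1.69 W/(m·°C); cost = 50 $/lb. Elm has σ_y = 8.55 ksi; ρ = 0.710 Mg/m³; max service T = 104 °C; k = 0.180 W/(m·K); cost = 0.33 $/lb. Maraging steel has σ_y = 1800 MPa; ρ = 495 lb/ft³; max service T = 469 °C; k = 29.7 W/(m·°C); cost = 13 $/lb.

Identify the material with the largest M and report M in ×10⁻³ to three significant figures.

titanium alloy, M = 21.0×10⁻³

Screen on constraints: max service T ≥ 138 °C; k ≥ 0.935 W/(m·K); cost ≤ 70 $/kg. Survivors: titanium alloy, maraging steel.
After converting to SI:
  titanium alloy: σ_y = 890.0 MPa, ρ = 4405 kg/m³
  maraging steel: σ_y = 1800 MPa, ρ = 7929 kg/m³
  titanium alloy: M = 21.0×10⁻³
  maraging steel: M = 18.7×10⁻³
Titanium alloy has the largest M.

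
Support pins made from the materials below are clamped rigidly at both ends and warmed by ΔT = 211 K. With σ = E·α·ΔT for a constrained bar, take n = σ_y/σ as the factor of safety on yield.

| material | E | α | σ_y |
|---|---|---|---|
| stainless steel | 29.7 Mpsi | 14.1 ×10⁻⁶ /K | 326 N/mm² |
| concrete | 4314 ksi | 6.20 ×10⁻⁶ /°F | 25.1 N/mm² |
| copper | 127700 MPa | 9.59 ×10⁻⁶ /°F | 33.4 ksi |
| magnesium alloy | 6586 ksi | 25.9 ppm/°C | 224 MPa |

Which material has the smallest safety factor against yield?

Per material, after unit conversion:
  stainless steel: E = 204.8, α = 14.1, σ_y = 326.0 → σ = 609 MPa, n = 0.535
  concrete: E = 29.74, α = 11.2, σ_y = 25.10 → σ = 70.0 MPa, n = 0.358
  copper: E = 127.7, α = 17.3, σ_y = 230.3 → σ = 465 MPa, n = 0.495
  magnesium alloy: E = 45.41, α = 25.9, σ_y = 224.0 → σ = 248 MPa, n = 0.903
The minimum is concrete at n = 0.358.

concrete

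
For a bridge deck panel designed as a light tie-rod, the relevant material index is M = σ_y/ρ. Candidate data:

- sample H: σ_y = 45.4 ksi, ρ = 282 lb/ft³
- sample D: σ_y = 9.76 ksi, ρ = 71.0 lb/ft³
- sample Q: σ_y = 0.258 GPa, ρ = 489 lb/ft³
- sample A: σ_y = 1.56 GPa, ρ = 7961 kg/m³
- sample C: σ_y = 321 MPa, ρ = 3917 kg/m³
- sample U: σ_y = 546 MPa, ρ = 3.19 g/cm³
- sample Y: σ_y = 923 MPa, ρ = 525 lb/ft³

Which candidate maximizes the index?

sample A

Putting every candidate on a common basis:
  sample H: σ_y = 313.0 MPa, ρ = 4517 kg/m³
  sample D: σ_y = 67.29 MPa, ρ = 1137 kg/m³
  sample Q: σ_y = 258.0 MPa, ρ = 7833 kg/m³
  sample A: σ_y = 1560 MPa, ρ = 7961 kg/m³
  sample C: σ_y = 321.0 MPa, ρ = 3917 kg/m³
  sample U: σ_y = 546.0 MPa, ρ = 3190 kg/m³
  sample Y: σ_y = 923.0 MPa, ρ = 8410 kg/m³
  sample A: M = 196 kN·m/kg
  sample U: M = 171 kN·m/kg
  sample Y: M = 110 kN·m/kg
  sample C: M = 82.0 kN·m/kg
  sample H: M = 69.3 kN·m/kg
  sample D: M = 59.2 kN·m/kg
  sample Q: M = 32.9 kN·m/kg
The maximum is for sample A.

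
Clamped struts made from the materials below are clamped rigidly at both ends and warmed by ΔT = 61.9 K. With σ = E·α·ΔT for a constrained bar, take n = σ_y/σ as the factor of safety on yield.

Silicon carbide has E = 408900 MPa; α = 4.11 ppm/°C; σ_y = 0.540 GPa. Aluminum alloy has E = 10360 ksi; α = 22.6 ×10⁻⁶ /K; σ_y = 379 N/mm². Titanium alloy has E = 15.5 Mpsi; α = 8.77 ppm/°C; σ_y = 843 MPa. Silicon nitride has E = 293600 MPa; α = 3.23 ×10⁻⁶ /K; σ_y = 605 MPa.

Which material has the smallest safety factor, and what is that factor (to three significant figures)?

aluminum alloy, n = 3.79

Converting E to GPa, α to ×10⁻⁶/K, σ_y to MPa, then σ and n for each:
  silicon carbide: E = 408.9, α = 4.11, σ_y = 540.0 → σ = 104 MPa, n = 5.19
  aluminum alloy: E = 71.43, α = 22.6, σ_y = 379.0 → σ = 99.9 MPa, n = 3.79
  titanium alloy: E = 106.9, α = 8.77, σ_y = 843.0 → σ = 58.0 MPa, n = 14.5
  silicon nitride: E = 293.6, α = 3.23, σ_y = 605.0 → σ = 58.7 MPa, n = 10.3
Smallest n: aluminum alloy with n = 3.79.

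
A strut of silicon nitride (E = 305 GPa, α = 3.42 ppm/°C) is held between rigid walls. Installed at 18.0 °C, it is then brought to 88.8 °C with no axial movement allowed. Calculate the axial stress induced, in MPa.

73.9 MPa

ΔT = 70.80 K. Constrained thermal stress σ = E·α·ΔT = 305.0×10³ MPa × 3.42×10⁻⁶ × 70.80 = 73.9 MPa (compressive).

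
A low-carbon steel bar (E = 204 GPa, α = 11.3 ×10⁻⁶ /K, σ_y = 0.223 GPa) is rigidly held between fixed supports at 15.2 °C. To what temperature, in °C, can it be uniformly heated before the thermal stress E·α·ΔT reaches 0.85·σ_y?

σ_y = 0.223 GPa = 223.0 MPa.
E·α·ΔT = 189.5 MPa ⇒ ΔT = 189.5 / (204.0×10³ × 11.3×10⁻⁶) = 82.23 K.
T = 15.2 + 82.23 = 97.43 °C.

97.4 °C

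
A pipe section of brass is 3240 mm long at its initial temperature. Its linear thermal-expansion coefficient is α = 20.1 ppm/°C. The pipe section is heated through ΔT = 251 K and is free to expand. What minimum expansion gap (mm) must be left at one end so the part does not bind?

16.3 mm

ΔL = α·L₀·ΔT = 20.1×10⁻⁶ × 3240 mm × 251.0 K = 16.3 mm.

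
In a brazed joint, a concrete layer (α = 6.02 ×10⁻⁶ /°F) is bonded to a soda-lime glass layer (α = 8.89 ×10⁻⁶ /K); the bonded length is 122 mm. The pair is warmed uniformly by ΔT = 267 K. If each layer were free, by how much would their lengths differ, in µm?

63.4 µm

concrete: α = 6.02×10⁻⁶/°F × 9/5 = 10.8×10⁻⁶/K.
Δα = |10.8 − 8.89|×10⁻⁶/K = 1.95×10⁻⁶/K.
ΔL_mismatch = Δα·L·ΔT = 1.95×10⁻⁶ × 122.0 mm × 267.0 K = 63.4 µm.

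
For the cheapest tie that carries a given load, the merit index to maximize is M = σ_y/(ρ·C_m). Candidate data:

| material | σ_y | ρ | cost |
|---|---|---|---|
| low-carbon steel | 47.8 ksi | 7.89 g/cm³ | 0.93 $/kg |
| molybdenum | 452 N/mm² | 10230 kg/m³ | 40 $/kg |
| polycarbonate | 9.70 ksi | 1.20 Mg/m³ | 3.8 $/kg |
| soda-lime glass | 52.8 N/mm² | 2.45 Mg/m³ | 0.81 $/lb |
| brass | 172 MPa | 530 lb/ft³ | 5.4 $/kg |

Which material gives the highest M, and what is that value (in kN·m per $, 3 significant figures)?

low-carbon steel, M = 44.9 kN·m per $

Putting every candidate on a common basis:
  low-carbon steel: σ_y = 329.6 MPa, ρ = 7890 kg/m³, cost = 0.9300 $/kg
  molybdenum: σ_y = 452.0 MPa, ρ = 10230 kg/m³, cost = 40.00 $/kg
  polycarbonate: σ_y = 66.88 MPa, ρ = 1200 kg/m³, cost = 3.800 $/kg
  soda-lime glass: σ_y = 52.80 MPa, ρ = 2450 kg/m³, cost = 1.786 $/kg
  brass: σ_y = 172.0 MPa, ρ = 8490 kg/m³, cost = 5.400 $/kg
  low-carbon steel: M = 44.9 kN·m per $
  polycarbonate: M = 14.7 kN·m per $
  soda-lime glass: M = 12.1 kN·m per $
  brass: M = 3.75 kN·m per $
  molybdenum: M = 1.10 kN·m per $
The maximum is for low-carbon steel.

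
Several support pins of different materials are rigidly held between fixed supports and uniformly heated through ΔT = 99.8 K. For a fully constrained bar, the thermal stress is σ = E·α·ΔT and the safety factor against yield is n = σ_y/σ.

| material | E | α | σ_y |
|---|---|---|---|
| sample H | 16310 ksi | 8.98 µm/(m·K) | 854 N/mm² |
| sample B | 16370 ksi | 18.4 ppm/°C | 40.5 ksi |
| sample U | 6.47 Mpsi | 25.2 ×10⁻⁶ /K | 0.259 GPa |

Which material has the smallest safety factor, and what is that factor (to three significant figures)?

With everything in SI (GPa, ×10⁻⁶/K, MPa):
  sample H: E = 112.5, α = 8.98, σ_y = 854.0 → σ = 101 MPa, n = 8.47
  sample B: E = 112.9, α = 18.4, σ_y = 279.2 → σ = 207 MPa, n = 1.35
  sample U: E = 44.61, α = 25.2, σ_y = 259.0 → σ = 112 MPa, n = 2.31
Smallest n: sample B with n = 1.35.

sample B, n = 1.35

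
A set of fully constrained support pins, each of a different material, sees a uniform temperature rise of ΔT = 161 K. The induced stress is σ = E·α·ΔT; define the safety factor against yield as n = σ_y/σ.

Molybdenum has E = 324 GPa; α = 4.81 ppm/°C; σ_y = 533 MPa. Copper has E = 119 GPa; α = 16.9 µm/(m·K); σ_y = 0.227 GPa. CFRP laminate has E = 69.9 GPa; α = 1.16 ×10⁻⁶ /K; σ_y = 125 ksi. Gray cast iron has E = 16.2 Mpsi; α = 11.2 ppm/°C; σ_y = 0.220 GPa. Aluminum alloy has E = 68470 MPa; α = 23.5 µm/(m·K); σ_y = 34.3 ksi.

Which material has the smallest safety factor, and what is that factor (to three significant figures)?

copper, n = 0.701

In consistent units (E in GPa, α in ×10⁻⁶/K, σ_y in MPa):
  molybdenum: E = 324.0, α = 4.81, σ_y = 533.0 → σ = 251 MPa, n = 2.12
  copper: E = 119.0, α = 16.9, σ_y = 227.0 → σ = 324 MPa, n = 0.701
  CFRP laminate: E = 69.90, α = 1.16, σ_y = 861.8 → σ = 13.1 MPa, n = 66.0
  gray cast iron: E = 111.7, α = 11.2, σ_y = 220.0 → σ = 201 MPa, n = 1.09
  aluminum alloy: E = 68.47, α = 23.5, σ_y = 236.5 → σ = 259 MPa, n = 0.913
Copper has the lowest safety factor, n = 0.701.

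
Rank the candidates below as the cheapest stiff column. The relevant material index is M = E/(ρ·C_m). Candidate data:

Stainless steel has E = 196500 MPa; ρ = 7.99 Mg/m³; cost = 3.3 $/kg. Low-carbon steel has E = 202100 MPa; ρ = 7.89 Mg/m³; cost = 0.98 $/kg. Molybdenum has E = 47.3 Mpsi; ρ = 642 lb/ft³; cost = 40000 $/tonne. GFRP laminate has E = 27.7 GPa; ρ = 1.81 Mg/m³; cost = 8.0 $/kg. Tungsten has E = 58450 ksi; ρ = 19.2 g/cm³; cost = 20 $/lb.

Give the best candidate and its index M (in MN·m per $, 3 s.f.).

Normalizing units and computing the index:
  stainless steel: E = 196.5 GPa, ρ = 7990 kg/m³, cost = 3.300 $/kg
  low-carbon steel: E = 202.1 GPa, ρ = 7890 kg/m³, cost = 0.9800 $/kg
  molybdenum: E = 326.1 GPa, ρ = 10280 kg/m³, cost = 40.00 $/kg
  GFRP laminate: E = 27.70 GPa, ρ = 1810 kg/m³, cost = 8.000 $/kg
  tungsten: E = 403.0 GPa, ρ = 19200 kg/m³, cost = 44.09 $/kg
  low-carbon steel: M = 26.1 MN·m per $
  stainless steel: M = 7.45 MN·m per $
  GFRP laminate: M = 1.91 MN·m per $
  molybdenum: M = 0.793 MN·m per $
  tungsten: M = 0.476 MN·m per $
Low-carbon steel has the largest M.

low-carbon steel, M = 26.1 MN·m per $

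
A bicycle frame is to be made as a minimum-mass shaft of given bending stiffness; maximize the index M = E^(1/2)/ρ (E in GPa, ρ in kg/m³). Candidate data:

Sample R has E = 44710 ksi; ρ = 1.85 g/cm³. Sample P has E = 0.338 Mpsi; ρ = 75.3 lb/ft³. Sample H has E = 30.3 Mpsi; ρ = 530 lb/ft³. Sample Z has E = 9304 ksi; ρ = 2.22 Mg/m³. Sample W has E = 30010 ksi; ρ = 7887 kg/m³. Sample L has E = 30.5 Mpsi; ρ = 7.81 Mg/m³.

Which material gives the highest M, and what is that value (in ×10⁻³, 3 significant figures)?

sample R, M = 9.49×10⁻³

After converting to SI:
  sample R: E = 308.3 GPa, ρ = 1850 kg/m³
  sample P: E = 2.330 GPa, ρ = 1206 kg/m³
  sample H: E = 208.9 GPa, ρ = 8490 kg/m³
  sample Z: E = 64.15 GPa, ρ = 2220 kg/m³
  sample W: E = 206.9 GPa, ρ = 7887 kg/m³
  sample L: E = 210.3 GPa, ρ = 7810 kg/m³
  sample R: M = 9.49×10⁻³
  sample Z: M = 3.61×10⁻³
  sample L: M = 1.86×10⁻³
  sample W: M = 1.82×10⁻³
  sample H: M = 1.70×10⁻³
  sample P: M = 1.27×10⁻³
Highest index: sample R.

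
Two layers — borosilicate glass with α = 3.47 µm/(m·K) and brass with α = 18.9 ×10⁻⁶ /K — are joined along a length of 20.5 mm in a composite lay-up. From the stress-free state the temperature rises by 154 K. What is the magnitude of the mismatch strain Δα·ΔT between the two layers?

2.38×10⁻³

Δα = |3.47 − 18.9|×10⁻⁶/K = 15.4×10⁻⁶/K.
Mismatch strain = Δα·ΔT = 15.4×10⁻⁶ × 154.0 = 2.38×10⁻³.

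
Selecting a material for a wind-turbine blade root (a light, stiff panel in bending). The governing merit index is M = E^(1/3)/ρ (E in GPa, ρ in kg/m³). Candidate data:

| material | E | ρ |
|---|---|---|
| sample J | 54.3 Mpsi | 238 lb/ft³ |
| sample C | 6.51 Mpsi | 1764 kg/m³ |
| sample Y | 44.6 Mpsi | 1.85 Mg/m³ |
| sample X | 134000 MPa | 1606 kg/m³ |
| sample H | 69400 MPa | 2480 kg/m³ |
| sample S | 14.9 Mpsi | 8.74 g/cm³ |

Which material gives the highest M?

sample Y

Putting every candidate on a common basis:
  sample J: E = 374.4 GPa, ρ = 3812 kg/m³
  sample C: E = 44.88 GPa, ρ = 1764 kg/m³
  sample Y: E = 307.5 GPa, ρ = 1850 kg/m³
  sample X: E = 134.0 GPa, ρ = 1606 kg/m³
  sample H: E = 69.40 GPa, ρ = 2480 kg/m³
  sample S: E = 102.7 GPa, ρ = 8740 kg/m³
  sample Y: M = 3.65×10⁻³
  sample X: M = 3.19×10⁻³
  sample C: M = 2.01×10⁻³
  sample J: M = 1.89×10⁻³
  sample H: M = 1.66×10⁻³
  sample S: M = 0.536×10⁻³
Highest index: sample Y.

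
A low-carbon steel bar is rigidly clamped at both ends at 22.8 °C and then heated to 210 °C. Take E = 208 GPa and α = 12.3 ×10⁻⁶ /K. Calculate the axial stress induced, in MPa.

479 MPa

ΔT = 187.2 K. Constrained thermal stress σ = E·α·ΔT = 208.0×10³ MPa × 12.3×10⁻⁶ × 187.2 = 479 MPa (compressive).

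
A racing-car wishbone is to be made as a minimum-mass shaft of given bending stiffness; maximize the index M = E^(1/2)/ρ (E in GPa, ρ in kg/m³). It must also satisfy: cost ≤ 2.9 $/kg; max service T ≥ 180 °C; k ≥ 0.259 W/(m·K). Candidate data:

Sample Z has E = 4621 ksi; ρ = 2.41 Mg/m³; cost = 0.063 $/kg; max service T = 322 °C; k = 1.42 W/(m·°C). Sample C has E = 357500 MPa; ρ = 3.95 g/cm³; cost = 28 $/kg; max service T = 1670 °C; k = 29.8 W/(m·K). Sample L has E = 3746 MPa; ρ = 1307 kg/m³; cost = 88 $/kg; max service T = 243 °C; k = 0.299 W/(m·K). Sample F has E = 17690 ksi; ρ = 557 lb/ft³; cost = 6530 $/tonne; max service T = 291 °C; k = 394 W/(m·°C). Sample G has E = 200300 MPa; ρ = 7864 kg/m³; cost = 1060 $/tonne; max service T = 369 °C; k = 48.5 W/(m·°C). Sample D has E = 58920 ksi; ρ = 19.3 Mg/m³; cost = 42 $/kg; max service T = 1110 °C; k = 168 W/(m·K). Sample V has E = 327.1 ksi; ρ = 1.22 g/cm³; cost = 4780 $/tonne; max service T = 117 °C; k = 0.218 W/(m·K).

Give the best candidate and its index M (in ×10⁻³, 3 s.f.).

sample Z, M = 2.34×10⁻³

Screen on constraints: cost ≤ 2.9 $/kg; max service T ≥ 180 °C; k ≥ 0.259 W/(m·K). Survivors: sample Z, sample G.
Convert each candidate to consistent units, then evaluate M:
  sample Z: E = 31.86 GPa, ρ = 2410 kg/m³
  sample G: E = 200.3 GPa, ρ = 7864 kg/m³
  sample Z: M = 2.34×10⁻³
  sample G: M = 1.80×10⁻³
Sample Z ranks first.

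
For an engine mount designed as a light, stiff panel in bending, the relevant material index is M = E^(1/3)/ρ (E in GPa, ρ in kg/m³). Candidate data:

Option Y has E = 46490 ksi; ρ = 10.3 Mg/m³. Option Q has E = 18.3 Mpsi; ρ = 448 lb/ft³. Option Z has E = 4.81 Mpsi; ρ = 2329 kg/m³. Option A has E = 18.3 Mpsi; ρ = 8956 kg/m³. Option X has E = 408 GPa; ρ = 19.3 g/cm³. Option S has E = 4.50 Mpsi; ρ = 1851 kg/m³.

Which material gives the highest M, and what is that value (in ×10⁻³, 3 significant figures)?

After converting to SI:
  option Y: E = 320.5 GPa, ρ = 10300 kg/m³
  option Q: E = 126.2 GPa, ρ = 7176 kg/m³
  option Z: E = 33.16 GPa, ρ = 2329 kg/m³
  option A: E = 126.2 GPa, ρ = 8956 kg/m³
  option X: E = 408.0 GPa, ρ = 19300 kg/m³
  option S: E = 31.03 GPa, ρ = 1851 kg/m³
  option S: M = 1.70×10⁻³
  option Z: M = 1.38×10⁻³
  option Q: M = 0.699×10⁻³
  option Y: M = 0.664×10⁻³
  option A: M = 0.560×10⁻³
  option X: M = 0.384×10⁻³
The maximum is for option S.

option S, M = 1.70×10⁻³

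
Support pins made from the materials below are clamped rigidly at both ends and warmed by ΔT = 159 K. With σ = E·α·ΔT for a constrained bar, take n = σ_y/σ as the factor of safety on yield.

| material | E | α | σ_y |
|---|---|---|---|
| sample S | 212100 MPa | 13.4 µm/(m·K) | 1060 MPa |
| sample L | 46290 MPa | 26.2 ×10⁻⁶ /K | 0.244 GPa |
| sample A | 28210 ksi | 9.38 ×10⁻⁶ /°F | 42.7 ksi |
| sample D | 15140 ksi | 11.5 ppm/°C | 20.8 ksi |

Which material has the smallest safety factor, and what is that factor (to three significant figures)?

Converting E to GPa, α to ×10⁻⁶/K, σ_y to MPa, then σ and n for each:
  sample S: E = 212.1, α = 13.4, σ_y = 1060 → σ = 452 MPa, n = 2.35
  sample L: E = 46.29, α = 26.2, σ_y = 244.0 → σ = 193 MPa, n = 1.27
  sample A: E = 194.5, α = 16.9, σ_y = 294.4 → σ = 522 MPa, n = 0.564
  sample D: E = 104.4, α = 11.5, σ_y = 143.4 → σ = 191 MPa, n = 0.751
Sample A has the lowest safety factor, n = 0.564.

sample A, n = 0.564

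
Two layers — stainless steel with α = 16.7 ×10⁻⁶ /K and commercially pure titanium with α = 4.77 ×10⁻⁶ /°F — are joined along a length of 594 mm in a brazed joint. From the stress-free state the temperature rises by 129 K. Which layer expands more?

stainless steel

commercially pure titanium: α = 4.77×10⁻⁶/°F × 9/5 = 8.59×10⁻⁶/K.
α(stainless steel) = 16.7×10⁻⁶/K vs α(commercially pure titanium) = 8.59×10⁻⁶/K.
Higher α expands more for the same ΔT: stainless steel.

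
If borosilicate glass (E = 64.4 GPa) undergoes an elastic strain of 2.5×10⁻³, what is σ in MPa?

σ = E·ε = 64400 MPa × 2.5×10⁻³ = 161 MPa.

161 MPa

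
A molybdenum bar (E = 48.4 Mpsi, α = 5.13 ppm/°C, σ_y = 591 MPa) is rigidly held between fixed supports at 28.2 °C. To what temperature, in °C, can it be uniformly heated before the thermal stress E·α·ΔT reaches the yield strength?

E = 48.4 Mpsi = 333.7 GPa.
E·α·ΔT = 591.0 MPa ⇒ ΔT = 591.0 / (333.7×10³ × 5.13×10⁻⁶) = 345.2 K.
T = 28.2 + 345.2 = 373.4 °C.

373 °C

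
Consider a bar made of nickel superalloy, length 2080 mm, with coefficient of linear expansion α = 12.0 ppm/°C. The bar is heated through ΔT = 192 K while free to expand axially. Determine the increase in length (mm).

ΔL = α·L₀·ΔT = 12.0×10⁻⁶ × 2080 mm × 192.0 K = 4.79 mm.

4.79 mm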